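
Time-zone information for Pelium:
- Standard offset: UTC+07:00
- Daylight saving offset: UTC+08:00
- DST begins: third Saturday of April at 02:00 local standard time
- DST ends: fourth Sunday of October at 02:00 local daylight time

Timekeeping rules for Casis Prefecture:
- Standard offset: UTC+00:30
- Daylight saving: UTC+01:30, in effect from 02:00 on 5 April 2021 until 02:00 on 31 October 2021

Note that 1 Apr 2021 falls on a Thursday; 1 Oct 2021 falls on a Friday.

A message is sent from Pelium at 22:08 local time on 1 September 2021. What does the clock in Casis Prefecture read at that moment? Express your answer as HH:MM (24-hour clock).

1 April 2021 is a Thursday, so the first Saturday is April 3 and the third is April 17.
1 October 2021 is a Friday, so the first Sunday is October 3 and the fourth is October 24.
1 September 2021 lies within the daylight-saving period (17 April – 24 October), so Pelium is on daylight time, UTC+08:00.
22:08 Pelium − 8h = 14:08 UTC.
At the standard offset (UTC+00:30), 14:08 UTC + 0h30m = 14:38 Casis Prefecture standard time.
Daylight saving runs 5 April – 31 October; the standard-time date in Casis Prefecture, 1 September 2021, is inside that window, so Casis Prefecture is at UTC+01:30.
14:08 UTC + 1h30m = 15:38 Casis Prefecture.

15:38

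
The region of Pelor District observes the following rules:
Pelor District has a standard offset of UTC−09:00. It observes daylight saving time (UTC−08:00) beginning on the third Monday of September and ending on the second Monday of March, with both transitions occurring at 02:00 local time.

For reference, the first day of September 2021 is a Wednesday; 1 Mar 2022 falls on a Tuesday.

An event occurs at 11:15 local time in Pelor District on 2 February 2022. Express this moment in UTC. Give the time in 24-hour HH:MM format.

1 September 2021 is a Wednesday, so the first Monday is September 6 and the third is September 20.
1 March 2022 is a Tuesday, so the first Monday is March 7 and the second is March 14.
2 February 2022 lies within the daylight-saving period (20 September 2021 – 14 March 2022), so Pelor District is on daylight time, UTC−08:00.
11:15 local + 8h = 19:15 UTC.

19:15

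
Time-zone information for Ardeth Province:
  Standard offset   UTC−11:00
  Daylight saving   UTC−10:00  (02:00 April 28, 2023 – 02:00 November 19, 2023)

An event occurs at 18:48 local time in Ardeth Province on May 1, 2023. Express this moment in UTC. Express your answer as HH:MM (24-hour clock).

May 1, 2023 falls between 28 April and 19 November, so daylight saving is in effect and Ardeth Province is at UTC−10:00.
18:48 local + 10h = 04:48 UTC (rolling into the next day, 2 May 2023).

04:48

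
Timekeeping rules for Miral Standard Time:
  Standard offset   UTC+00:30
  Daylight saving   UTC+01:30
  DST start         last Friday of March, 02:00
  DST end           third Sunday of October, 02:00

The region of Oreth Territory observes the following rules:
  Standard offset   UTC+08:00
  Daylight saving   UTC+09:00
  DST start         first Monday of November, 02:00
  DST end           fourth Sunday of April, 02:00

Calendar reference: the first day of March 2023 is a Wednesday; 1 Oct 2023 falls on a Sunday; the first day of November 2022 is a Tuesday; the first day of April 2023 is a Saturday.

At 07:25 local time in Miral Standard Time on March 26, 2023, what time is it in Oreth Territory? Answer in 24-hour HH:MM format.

15:55

1 March 2023 is a Wednesday, so Fridays fall on 3, 10, 17, 24, 31; the last is March 31.
1 October 2023 is a Sunday, so the first Sunday is October 1 and the third is October 15.
Daylight saving runs 31 March – 15 October; March 26, 2023 is outside that window, so Miral Standard Time is on standard time at UTC+00:30.
07:25 Miral Standard Time − 0h30m = 06:55 UTC.
1 November 2022 is a Tuesday, so the first Monday is November 7.
1 April 2023 is a Saturday, so the first Sunday is April 2 and the fourth is April 23.
At the standard offset (UTC+08:00), 06:55 UTC + 8h = 14:55 Oreth Territory standard time.
The standard-time date in Oreth Territory, March 26, 2023, falls between 7 November 2022 and 23 April 2023, so daylight saving is in effect and Oreth Territory is at UTC+09:00.
06:55 UTC + 9h = 15:55 Oreth Territory.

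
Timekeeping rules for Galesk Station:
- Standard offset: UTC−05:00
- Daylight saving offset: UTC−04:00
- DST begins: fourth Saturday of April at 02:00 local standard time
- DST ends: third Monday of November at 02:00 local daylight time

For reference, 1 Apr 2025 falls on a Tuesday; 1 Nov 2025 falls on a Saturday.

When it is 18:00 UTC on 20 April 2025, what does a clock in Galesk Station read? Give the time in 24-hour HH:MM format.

13:00

1 April 2025 is a Tuesday, so the first Saturday is April 5 and the fourth is April 26.
1 November 2025 is a Saturday, so the first Monday is November 3 and the third is November 17.
At the standard offset (UTC−05:00), 18:00 UTC − 5h = 13:00 Galesk Station standard time.
The standard-time date in Galesk Station, 20 April 2025, does not fall between 26 April and 17 November, so daylight saving is not in effect and Galesk Station is at UTC−05:00.
18:00 UTC − 5h = 13:00 local.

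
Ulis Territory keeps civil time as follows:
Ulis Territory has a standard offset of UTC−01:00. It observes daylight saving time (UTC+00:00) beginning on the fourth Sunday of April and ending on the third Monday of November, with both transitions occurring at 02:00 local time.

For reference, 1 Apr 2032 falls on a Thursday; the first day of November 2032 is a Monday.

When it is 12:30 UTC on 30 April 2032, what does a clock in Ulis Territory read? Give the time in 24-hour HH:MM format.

1 April 2032 is a Thursday, so the first Sunday is April 4 and the fourth is April 25.
1 November 2032 is a Monday, so the first Monday is November 1 and the third is November 15.
At the standard offset (UTC−01:00), 12:30 UTC − 1h = 11:30 Ulis Territory standard time.
The standard-time date in Ulis Territory, 30 April 2032, falls between 25 April and 15 November, so daylight saving is in effect and Ulis Territory is at UTC+00:00.
12:30 UTC + 0h = 12:30 local.

12:30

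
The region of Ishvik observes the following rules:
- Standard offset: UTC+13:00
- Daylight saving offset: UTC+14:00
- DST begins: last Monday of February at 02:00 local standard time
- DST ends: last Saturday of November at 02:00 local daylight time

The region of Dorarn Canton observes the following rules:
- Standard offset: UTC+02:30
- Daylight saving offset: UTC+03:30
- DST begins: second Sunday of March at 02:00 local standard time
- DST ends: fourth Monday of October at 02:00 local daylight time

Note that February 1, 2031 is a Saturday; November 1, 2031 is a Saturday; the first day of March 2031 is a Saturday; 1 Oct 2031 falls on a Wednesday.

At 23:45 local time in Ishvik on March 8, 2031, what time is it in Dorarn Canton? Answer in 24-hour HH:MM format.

1 February 2031 is a Saturday, so Mondays fall on 3, 10, 17, 24; the last is February 24.
1 November 2031 is a Saturday, so Saturdays fall on 1, 8, 15, 22, 29; the last is November 29.
March 8, 2031 lies within the daylight-saving period (24 February – 29 November), so Ishvik is on daylight time, UTC+14:00.
23:45 Ishvik − 14h = 09:45 UTC.
1 March 2031 is a Saturday, so the first Sunday is March 2 and the second is March 9.
1 October 2031 is a Wednesday, so the first Monday is October 6 and the fourth is October 27.
At the standard offset (UTC+02:30), 09:45 UTC + 2h30m = 12:15 Dorarn Canton standard time.
The standard-time date in Dorarn Canton, March 8, 2031, does not fall between 9 March and 27 October, so daylight saving is not in effect and Dorarn Canton is at UTC+02:30.
09:45 UTC + 2h30m = 12:15 Dorarn Canton.

12:15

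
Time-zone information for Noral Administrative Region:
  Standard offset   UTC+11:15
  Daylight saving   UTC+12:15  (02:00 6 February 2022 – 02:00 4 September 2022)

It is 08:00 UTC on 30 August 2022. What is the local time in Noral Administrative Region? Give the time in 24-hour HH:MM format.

At the standard offset (UTC+11:15), 08:00 UTC + 11h15m = 19:15 Noral Administrative Region standard time.
The standard-time date in Noral Administrative Region, 30 August 2022, falls between 6 February and 4 September, so daylight saving is in effect and Noral Administrative Region is at UTC+12:15.
08:00 UTC + 12h15m = 20:15 local.

20:15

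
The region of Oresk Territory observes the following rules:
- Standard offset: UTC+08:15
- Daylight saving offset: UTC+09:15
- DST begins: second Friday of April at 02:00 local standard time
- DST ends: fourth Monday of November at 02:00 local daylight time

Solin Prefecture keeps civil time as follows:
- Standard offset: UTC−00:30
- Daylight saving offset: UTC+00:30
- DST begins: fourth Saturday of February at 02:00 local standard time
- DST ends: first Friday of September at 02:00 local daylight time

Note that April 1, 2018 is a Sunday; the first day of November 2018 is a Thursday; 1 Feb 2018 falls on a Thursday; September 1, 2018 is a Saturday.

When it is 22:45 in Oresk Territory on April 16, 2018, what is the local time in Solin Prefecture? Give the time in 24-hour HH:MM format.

1 April 2018 is a Sunday, so the first Friday is April 6 and the second is April 13.
1 November 2018 is a Thursday, so the first Monday is November 5 and the fourth is November 26.
April 16, 2018 falls between 13 April and 26 November, so daylight saving is in effect and Oresk Territory is at UTC+09:15.
22:45 Oresk Territory − 9h15m = 13:30 UTC.
1 February 2018 is a Thursday, so the first Saturday is February 3 and the fourth is February 24.
1 September 2018 is a Saturday, so the first Friday is September 7.
At the standard offset (UTC−00:30), 13:30 UTC − 0h30m = 13:00 Solin Prefecture standard time.
The standard-time date in Solin Prefecture, April 16, 2018, lies within the daylight-saving period (24 February – 7 September), so Solin Prefecture is on daylight time, UTC+00:30.
13:30 UTC + 0h30m = 14:00 Solin Prefecture.

14:00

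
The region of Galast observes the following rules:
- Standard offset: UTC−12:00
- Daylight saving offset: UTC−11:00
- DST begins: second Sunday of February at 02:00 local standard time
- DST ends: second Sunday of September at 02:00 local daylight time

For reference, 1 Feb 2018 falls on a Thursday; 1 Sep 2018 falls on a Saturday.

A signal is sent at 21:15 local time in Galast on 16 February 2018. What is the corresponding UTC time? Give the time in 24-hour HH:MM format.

1 February 2018 is a Thursday, so the first Sunday is February 4 and the second is February 11.
1 September 2018 is a Saturday, so the first Sunday is September 2 and the second is September 9.
16 February 2018 lies within the daylight-saving period (11 February – 9 September), so Galast is on daylight time, UTC−11:00.
21:15 local + 11h = 08:15 UTC (rolling into the next day, 17 February 2018).

08:15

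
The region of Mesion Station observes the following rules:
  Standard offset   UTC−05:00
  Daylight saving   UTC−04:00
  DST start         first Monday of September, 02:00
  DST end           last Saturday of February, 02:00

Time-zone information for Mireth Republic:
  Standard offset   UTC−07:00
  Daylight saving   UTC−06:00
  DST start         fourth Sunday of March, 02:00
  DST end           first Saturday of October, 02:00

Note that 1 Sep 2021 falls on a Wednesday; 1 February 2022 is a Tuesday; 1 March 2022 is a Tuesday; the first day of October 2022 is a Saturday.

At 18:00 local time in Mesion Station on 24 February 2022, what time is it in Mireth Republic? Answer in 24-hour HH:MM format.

1 September 2021 is a Wednesday, so the first Monday is September 6.
1 February 2022 is a Tuesday, so Saturdays fall on 5, 12, 19, 26; the last is February 26.
Daylight saving runs 6 September 2021 – 26 February 2022; 24 February 2022 is inside that window, so Mesion Station is at UTC−04:00.
18:00 Mesion Station + 4h = 22:00 UTC.
1 March 2022 is a Tuesday, so the first Sunday is March 6 and the fourth is March 27.
1 October 2022 is a Saturday, so the first Saturday is October 1.
At the standard offset (UTC−07:00), 22:00 UTC − 7h = 15:00 Mireth Republic standard time.
The standard-time date in Mireth Republic, 24 February 2022, does not fall between 27 March and 1 October, so daylight saving is not in effect and Mireth Republic is at UTC−07:00.
22:00 UTC − 7h = 15:00 Mireth Republic.

15:00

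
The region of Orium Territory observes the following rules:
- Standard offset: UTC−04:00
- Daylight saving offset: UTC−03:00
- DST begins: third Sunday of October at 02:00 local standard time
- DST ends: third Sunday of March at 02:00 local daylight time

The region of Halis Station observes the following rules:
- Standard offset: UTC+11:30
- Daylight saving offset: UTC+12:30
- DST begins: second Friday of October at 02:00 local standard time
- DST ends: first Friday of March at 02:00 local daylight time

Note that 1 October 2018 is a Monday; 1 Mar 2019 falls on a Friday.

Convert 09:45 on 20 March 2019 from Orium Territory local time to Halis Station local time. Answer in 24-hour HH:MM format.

01:15

1 October 2018 is a Monday, so the first Sunday is October 7 and the third is October 21.
1 March 2019 is a Friday, so the first Sunday is March 3 and the third is March 17.
20 March 2019 does not fall between 21 October 2018 and 17 March 2019, so daylight saving is not in effect and Orium Territory is at UTC−04:00.
09:45 Orium Territory + 4h = 13:45 UTC.
1 October 2018 is a Monday, so the first Friday is October 5 and the second is October 12.
1 March 2019 is a Friday, so the first Friday is March 1.
At the standard offset (UTC+11:30), 13:45 UTC + 11h30m = 01:15 Halis Station standard time (rolling into the next day, 21 March 2019).
The standard-time date in Halis Station, 21 March 2019, does not fall between 12 October 2018 and 1 March 2019, so daylight saving is not in effect and Halis Station is at UTC+11:30.
13:45 UTC + 11h30m = 01:15 Halis Station (rolling into the next day, 21 March 2019).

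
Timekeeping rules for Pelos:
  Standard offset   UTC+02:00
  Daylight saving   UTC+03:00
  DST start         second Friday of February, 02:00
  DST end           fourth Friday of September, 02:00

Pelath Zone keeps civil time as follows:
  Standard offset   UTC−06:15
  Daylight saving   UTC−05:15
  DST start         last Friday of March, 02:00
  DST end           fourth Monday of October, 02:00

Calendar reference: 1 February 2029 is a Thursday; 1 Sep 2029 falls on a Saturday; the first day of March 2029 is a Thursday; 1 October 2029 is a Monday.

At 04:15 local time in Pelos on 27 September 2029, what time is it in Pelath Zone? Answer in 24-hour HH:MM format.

1 February 2029 is a Thursday, so the first Friday is February 2 and the second is February 9.
1 September 2029 is a Saturday, so the first Friday is September 7 and the fourth is September 28.
Daylight saving runs 9 February – 28 September; 27 September 2029 is inside that window, so Pelos is at UTC+03:00.
04:15 Pelos − 3h = 01:15 UTC.
1 March 2029 is a Thursday, so Fridays fall on 2, 9, 16, 23, 30; the last is March 30.
1 October 2029 is a Monday, so the first Monday is October 1 and the fourth is October 22.
At the standard offset (UTC−06:15), 01:15 UTC − 6h15m = 19:00 Pelath Zone standard time (rolling into the previous day, 26 September 2029).
The standard-time date in Pelath Zone, 26 September 2029, falls between 30 March and 22 October, so daylight saving is in effect and Pelath Zone is at UTC−05:15.
01:15 UTC − 5h15m = 20:00 Pelath Zone (rolling into the previous day, 26 September 2029).

20:00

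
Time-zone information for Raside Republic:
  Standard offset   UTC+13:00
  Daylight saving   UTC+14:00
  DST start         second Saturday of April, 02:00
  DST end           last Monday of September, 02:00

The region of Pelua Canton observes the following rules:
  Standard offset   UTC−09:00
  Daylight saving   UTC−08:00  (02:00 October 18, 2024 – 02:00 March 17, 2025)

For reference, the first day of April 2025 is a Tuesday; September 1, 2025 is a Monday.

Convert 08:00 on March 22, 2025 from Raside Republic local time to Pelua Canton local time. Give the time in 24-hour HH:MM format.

10:00

1 April 2025 is a Tuesday, so the first Saturday is April 5 and the second is April 12.
1 September 2025 is a Monday, so Mondays fall on 1, 8, 15, 22, 29; the last is September 29.
March 22, 2025 does not fall between 12 April and 29 September, so daylight saving is not in effect and Raside Republic is at UTC+13:00.
08:00 Raside Republic − 13h = 19:00 UTC (rolling into the previous day, 21 March 2025).
At the standard offset (UTC−09:00), 19:00 UTC − 9h = 10:00 Pelua Canton standard time.
The standard-time date in Pelua Canton, March 21, 2025, does not fall between 18 October 2024 and 17 March 2025, so daylight saving is not in effect and Pelua Canton is at UTC−09:00.
19:00 UTC − 9h = 10:00 Pelua Canton.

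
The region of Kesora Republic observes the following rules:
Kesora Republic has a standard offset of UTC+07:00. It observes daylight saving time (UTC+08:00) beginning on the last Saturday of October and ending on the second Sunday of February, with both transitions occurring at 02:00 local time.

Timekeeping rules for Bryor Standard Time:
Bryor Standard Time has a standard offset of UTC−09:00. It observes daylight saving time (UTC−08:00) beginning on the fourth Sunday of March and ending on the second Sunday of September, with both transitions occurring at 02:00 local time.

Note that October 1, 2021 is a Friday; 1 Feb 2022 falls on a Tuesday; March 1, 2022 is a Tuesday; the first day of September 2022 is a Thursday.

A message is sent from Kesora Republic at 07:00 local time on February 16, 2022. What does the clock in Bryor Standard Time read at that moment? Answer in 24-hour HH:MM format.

1 October 2021 is a Friday, so Saturdays fall on 2, 9, 16, 23, 30; the last is October 30.
1 February 2022 is a Tuesday, so the first Sunday is February 6 and the second is February 13.
February 16, 2022 does not fall between 30 October 2021 and 13 February 2022, so daylight saving is not in effect and Kesora Republic is at UTC+07:00.
07:00 Kesora Republic − 7h = 00:00 UTC.
1 March 2022 is a Tuesday, so the first Sunday is March 6 and the fourth is March 27.
1 September 2022 is a Thursday, so the first Sunday is September 4 and the second is September 11.
At the standard offset (UTC−09:00), 00:00 UTC − 9h = 15:00 Bryor Standard Time standard time (rolling into the previous day, 15 February 2022).
The standard-time date in Bryor Standard Time, February 15, 2022, is outside the daylight-saving period (27 March – 11 September), so Bryor Standard Time is on standard time, UTC−09:00.
00:00 UTC − 9h = 15:00 Bryor Standard Time (rolling into the previous day, 15 February 2022).

15:00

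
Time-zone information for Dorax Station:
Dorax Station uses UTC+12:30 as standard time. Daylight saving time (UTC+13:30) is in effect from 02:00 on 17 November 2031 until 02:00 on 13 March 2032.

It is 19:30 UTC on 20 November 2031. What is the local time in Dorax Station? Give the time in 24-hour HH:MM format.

At the standard offset (UTC+12:30), 19:30 UTC + 12h30m = 08:00 Dorax Station standard time (rolling into the next day, 21 November 2031).
The standard-time date in Dorax Station, 21 November 2031, lies within the daylight-saving period (17 November 2031 – 13 March 2032), so Dorax Station is on daylight time, UTC+13:30.
19:30 UTC + 13h30m = 09:00 local (rolling into the next day, 21 November 2031).

09:00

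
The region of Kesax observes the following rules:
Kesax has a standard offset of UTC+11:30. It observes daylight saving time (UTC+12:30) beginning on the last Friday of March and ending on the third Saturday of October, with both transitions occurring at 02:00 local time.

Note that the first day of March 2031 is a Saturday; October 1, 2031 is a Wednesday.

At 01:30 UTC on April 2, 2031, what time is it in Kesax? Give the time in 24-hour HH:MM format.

14:00

1 March 2031 is a Saturday, so Fridays fall on 7, 14, 21, 28; the last is March 28.
1 October 2031 is a Wednesday, so the first Saturday is October 4 and the third is October 18.
At the standard offset (UTC+11:30), 01:30 UTC + 11h30m = 13:00 Kesax standard time.
The standard-time date in Kesax, April 2, 2031, falls between 28 March and 18 October, so daylight saving is in effect and Kesax is at UTC+12:30.
01:30 UTC + 12h30m = 14:00 local.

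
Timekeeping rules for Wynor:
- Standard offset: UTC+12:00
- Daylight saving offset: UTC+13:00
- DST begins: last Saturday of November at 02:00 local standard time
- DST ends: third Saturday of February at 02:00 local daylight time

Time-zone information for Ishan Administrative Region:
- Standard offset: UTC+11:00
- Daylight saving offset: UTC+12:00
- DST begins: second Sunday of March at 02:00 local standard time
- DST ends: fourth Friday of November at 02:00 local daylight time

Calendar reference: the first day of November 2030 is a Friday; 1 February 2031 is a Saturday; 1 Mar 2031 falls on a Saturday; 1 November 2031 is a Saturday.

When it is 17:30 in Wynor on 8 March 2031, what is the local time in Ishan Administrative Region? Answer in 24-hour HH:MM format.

16:30

1 November 2030 is a Friday, so Saturdays fall on 2, 9, 16, 23, 30; the last is November 30.
1 February 2031 is a Saturday, so the first Saturday is February 1 and the third is February 15.
8 March 2031 is outside the daylight-saving period (30 November 2030 – 15 February 2031), so Wynor is on standard time, UTC+12:00.
17:30 Wynor − 12h = 05:30 UTC.
1 March 2031 is a Saturday, so the first Sunday is March 2 and the second is March 9.
1 November 2031 is a Saturday, so the first Friday is November 7 and the fourth is November 28.
At the standard offset (UTC+11:00), 05:30 UTC + 11h = 16:30 Ishan Administrative Region standard time.
Daylight saving runs 9 March – 28 November; the standard-time date in Ishan Administrative Region, 8 March 2031, is outside that window, so Ishan Administrative Region is on standard time at UTC+11:00.
05:30 UTC + 11h = 16:30 Ishan Administrative Region.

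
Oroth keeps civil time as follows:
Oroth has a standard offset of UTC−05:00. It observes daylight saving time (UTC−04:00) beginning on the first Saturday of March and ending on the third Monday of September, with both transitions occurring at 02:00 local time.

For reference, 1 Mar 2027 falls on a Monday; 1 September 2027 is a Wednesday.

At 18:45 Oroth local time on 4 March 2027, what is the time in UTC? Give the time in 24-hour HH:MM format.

1 March 2027 is a Monday, so the first Saturday is March 6.
1 September 2027 is a Wednesday, so the first Monday is September 6 and the third is September 20.
4 March 2027 does not fall between 6 March and 20 September, so daylight saving is not in effect and Oroth is at UTC−05:00.
18:45 local + 5h = 23:45 UTC.

23:45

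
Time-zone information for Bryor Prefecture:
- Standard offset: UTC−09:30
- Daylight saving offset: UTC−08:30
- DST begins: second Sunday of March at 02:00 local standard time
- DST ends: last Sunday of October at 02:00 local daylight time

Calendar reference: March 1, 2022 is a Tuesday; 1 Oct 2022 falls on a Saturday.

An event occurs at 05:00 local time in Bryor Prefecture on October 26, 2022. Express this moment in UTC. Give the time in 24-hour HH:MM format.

1 March 2022 is a Tuesday, so the first Sunday is March 6 and the second is March 13.
1 October 2022 is a Saturday, so Sundays fall on 2, 9, 16, 23, 30; the last is October 30.
October 26, 2022 falls between 13 March and 30 October, so daylight saving is in effect and Bryor Prefecture is at UTC−08:30.
05:00 local + 8h30m = 13:30 UTC.

13:30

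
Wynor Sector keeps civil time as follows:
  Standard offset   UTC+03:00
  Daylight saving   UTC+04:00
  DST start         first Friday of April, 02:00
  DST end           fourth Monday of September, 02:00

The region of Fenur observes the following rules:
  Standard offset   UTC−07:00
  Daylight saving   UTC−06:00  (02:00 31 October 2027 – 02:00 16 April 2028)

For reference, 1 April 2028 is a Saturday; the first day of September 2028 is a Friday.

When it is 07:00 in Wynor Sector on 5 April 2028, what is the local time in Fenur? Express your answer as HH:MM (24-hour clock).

22:00

1 April 2028 is a Saturday, so the first Friday is April 7.
1 September 2028 is a Friday, so the first Monday is September 4 and the fourth is September 25.
5 April 2028 is outside the daylight-saving period (7 April – 25 September), so Wynor Sector is on standard time, UTC+03:00.
07:00 Wynor Sector − 3h = 04:00 UTC.
At the standard offset (UTC−07:00), 04:00 UTC − 7h = 21:00 Fenur standard time (rolling into the previous day, 4 April 2028).
The standard-time date in Fenur, 4 April 2028, lies within the daylight-saving period (31 October 2027 – 16 April 2028), so Fenur is on daylight time, UTC−06:00.
04:00 UTC − 6h = 22:00 Fenur (rolling into the previous day, 4 April 2028).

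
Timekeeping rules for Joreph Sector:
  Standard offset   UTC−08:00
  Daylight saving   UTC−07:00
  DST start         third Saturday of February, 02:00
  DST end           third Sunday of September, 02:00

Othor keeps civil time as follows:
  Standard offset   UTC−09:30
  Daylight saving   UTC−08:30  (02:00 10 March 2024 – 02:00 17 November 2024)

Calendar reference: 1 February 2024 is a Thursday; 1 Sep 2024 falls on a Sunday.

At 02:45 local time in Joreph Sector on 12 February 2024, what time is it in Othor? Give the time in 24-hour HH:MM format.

01:15

1 February 2024 is a Thursday, so the first Saturday is February 3 and the third is February 17.
1 September 2024 is a Sunday, so the first Sunday is September 1 and the third is September 15.
12 February 2024 does not fall between 17 February and 15 September, so daylight saving is not in effect and Joreph Sector is at UTC−08:00.
02:45 Joreph Sector + 8h = 10:45 UTC.
At the standard offset (UTC−09:30), 10:45 UTC − 9h30m = 01:15 Othor standard time.
The standard-time date in Othor, 12 February 2024, is outside the daylight-saving period (10 March – 17 November), so Othor is on standard time, UTC−09:30.
10:45 UTC − 9h30m = 01:15 Othor.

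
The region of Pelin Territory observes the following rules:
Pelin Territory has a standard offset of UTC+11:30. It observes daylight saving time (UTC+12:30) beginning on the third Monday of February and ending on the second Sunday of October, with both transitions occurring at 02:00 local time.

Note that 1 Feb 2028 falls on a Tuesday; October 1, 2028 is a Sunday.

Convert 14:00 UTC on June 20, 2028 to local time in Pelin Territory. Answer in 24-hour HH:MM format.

1 February 2028 is a Tuesday, so the first Monday is February 7 and the third is February 21.
1 October 2028 is a Sunday, so the first Sunday is October 1 and the second is October 8.
At the standard offset (UTC+11:30), 14:00 UTC + 11h30m = 01:30 Pelin Territory standard time (rolling into the next day, 21 June 2028).
Daylight saving runs 21 February – 8 October; the standard-time date in Pelin Territory, June 21, 2028, is inside that window, so Pelin Territory is at UTC+12:30.
14:00 UTC + 12h30m = 02:30 local (rolling into the next day, 21 June 2028).

02:30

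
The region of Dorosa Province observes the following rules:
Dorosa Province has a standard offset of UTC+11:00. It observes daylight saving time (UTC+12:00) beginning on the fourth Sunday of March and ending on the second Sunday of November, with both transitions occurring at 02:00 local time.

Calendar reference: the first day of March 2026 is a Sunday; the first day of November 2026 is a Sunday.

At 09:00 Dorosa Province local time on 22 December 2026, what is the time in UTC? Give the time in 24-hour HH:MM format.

1 March 2026 is a Sunday, so the first Sunday is March 1 and the fourth is March 22.
1 November 2026 is a Sunday, so the first Sunday is November 1 and the second is November 8.
22 December 2026 does not fall between 22 March and 8 November, so daylight saving is not in effect and Dorosa Province is at UTC+11:00.
09:00 local − 11h = 22:00 UTC (rolling into the previous day, 21 December 2026).

22:00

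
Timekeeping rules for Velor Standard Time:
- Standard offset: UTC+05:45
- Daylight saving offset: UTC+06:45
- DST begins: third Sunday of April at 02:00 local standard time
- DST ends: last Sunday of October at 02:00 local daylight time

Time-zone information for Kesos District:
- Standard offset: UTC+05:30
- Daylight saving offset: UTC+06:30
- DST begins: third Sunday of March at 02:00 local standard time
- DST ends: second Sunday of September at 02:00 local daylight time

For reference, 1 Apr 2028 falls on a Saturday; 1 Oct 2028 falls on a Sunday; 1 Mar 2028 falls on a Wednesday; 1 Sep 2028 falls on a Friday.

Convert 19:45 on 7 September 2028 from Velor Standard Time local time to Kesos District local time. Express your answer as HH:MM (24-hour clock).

19:30

1 April 2028 is a Saturday, so the first Sunday is April 2 and the third is April 16.
1 October 2028 is a Sunday, so Sundays fall on 1, 8, 15, 22, 29; the last is October 29.
7 September 2028 falls between 16 April and 29 October, so daylight saving is in effect and Velor Standard Time is at UTC+06:45.
19:45 Velor Standard Time − 6h45m = 13:00 UTC.
1 March 2028 is a Wednesday, so the first Sunday is March 5 and the third is March 19.
1 September 2028 is a Friday, so the first Sunday is September 3 and the second is September 10.
At the standard offset (UTC+05:30), 13:00 UTC + 5h30m = 18:30 Kesos District standard time.
The standard-time date in Kesos District, 7 September 2028, lies within the daylight-saving period (19 March – 10 September), so Kesos District is on daylight time, UTC+06:30.
13:00 UTC + 6h30m = 19:30 Kesos District.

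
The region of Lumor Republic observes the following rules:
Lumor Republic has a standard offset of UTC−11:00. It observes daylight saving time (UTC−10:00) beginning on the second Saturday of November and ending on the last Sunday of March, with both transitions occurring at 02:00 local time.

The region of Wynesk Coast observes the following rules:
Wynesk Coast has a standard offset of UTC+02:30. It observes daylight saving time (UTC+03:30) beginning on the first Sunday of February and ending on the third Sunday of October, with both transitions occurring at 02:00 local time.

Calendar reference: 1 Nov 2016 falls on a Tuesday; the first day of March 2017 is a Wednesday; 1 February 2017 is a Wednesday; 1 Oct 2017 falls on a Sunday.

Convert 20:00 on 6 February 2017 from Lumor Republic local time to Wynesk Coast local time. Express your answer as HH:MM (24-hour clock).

1 November 2016 is a Tuesday, so the first Saturday is November 5 and the second is November 12.
1 March 2017 is a Wednesday, so Sundays fall on 5, 12, 19, 26; the last is March 26.
Daylight saving runs 12 November 2016 – 26 March 2017; 6 February 2017 is inside that window, so Lumor Republic is at UTC−10:00.
20:00 Lumor Republic + 10h = 06:00 UTC (rolling into the next day, 7 February 2017).
1 February 2017 is a Wednesday, so the first Sunday is February 5.
1 October 2017 is a Sunday, so the first Sunday is October 1 and the third is October 15.
At the standard offset (UTC+02:30), 06:00 UTC + 2h30m = 08:30 Wynesk Coast standard time.
Daylight saving runs 5 February – 15 October; the standard-time date in Wynesk Coast, 7 February 2017, is inside that window, so Wynesk Coast is at UTC+03:30.
06:00 UTC + 3h30m = 09:30 Wynesk Coast.

09:30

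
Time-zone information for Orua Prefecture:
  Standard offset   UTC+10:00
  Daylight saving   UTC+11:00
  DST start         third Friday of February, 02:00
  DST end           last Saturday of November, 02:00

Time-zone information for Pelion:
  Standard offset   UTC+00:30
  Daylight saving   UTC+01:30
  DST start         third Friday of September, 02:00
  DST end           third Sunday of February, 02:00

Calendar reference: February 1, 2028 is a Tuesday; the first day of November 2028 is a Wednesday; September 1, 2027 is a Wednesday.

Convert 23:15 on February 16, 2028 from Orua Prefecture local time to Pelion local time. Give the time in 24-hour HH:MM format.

1 February 2028 is a Tuesday, so the first Friday is February 4 and the third is February 18.
1 November 2028 is a Wednesday, so Saturdays fall on 4, 11, 18, 25; the last is November 25.
February 16, 2028 is outside the daylight-saving period (18 February – 25 November), so Orua Prefecture is on standard time, UTC+10:00.
23:15 Orua Prefecture − 10h = 13:15 UTC.
1 September 2027 is a Wednesday, so the first Friday is September 3 and the third is September 17.
1 February 2028 is a Tuesday, so the first Sunday is February 6 and the third is February 20.
At the standard offset (UTC+00:30), 13:15 UTC + 0h30m = 13:45 Pelion standard time.
Daylight saving runs 17 September 2027 – 20 February 2028; the standard-time date in Pelion, February 16, 2028, is inside that window, so Pelion is at UTC+01:30.
13:15 UTC + 1h30m = 14:45 Pelion.

14:45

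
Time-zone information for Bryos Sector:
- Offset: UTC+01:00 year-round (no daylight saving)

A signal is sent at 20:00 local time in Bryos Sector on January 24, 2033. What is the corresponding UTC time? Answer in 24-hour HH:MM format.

Bryos Sector stays on UTC+01:00 all year.
20:00 local − 1h = 19:00 UTC.

19:00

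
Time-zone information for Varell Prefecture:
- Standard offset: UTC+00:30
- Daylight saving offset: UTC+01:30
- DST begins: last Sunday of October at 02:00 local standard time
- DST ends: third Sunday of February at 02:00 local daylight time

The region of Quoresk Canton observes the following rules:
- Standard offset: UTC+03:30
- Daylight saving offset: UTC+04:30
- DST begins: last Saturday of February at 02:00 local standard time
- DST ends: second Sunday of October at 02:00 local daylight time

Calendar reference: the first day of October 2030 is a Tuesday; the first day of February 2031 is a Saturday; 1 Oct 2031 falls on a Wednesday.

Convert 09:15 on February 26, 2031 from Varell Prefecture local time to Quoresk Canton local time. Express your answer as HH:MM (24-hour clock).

1 October 2030 is a Tuesday, so Sundays fall on 6, 13, 20, 27; the last is October 27.
1 February 2031 is a Saturday, so the first Sunday is February 2 and the third is February 16.
Daylight saving runs 27 October 2030 – 16 February 2031; February 26, 2031 is outside that window, so Varell Prefecture is on standard time at UTC+00:30.
09:15 Varell Prefecture − 0h30m = 08:45 UTC.
1 February 2031 is a Saturday, so Saturdays fall on 1, 8, 15, 22; the last is February 22.
1 October 2031 is a Wednesday, so the first Sunday is October 5 and the second is October 12.
At the standard offset (UTC+03:30), 08:45 UTC + 3h30m = 12:15 Quoresk Canton standard time.
The standard-time date in Quoresk Canton, February 26, 2031, lies within the daylight-saving period (22 February – 12 October), so Quoresk Canton is on daylight time, UTC+04:30.
08:45 UTC + 4h30m = 13:15 Quoresk Canton.

13:15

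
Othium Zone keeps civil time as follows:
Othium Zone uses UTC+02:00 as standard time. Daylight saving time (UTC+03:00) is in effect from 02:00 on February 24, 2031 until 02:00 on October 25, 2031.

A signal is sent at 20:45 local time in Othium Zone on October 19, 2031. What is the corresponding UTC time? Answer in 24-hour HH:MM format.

October 19, 2031 falls between 24 February and 25 October, so daylight saving is in effect and Othium Zone is at UTC+03:00.
20:45 local − 3h = 17:45 UTC.

17:45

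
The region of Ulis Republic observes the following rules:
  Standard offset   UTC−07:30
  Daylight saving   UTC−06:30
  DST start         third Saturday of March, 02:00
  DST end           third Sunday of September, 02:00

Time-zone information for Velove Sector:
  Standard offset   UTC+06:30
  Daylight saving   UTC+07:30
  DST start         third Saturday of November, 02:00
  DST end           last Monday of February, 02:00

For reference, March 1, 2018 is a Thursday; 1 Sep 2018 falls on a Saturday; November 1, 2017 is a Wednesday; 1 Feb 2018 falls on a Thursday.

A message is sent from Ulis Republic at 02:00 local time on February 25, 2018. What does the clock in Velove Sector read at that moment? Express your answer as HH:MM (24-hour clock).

17:00

1 March 2018 is a Thursday, so the first Saturday is March 3 and the third is March 17.
1 September 2018 is a Saturday, so the first Sunday is September 2 and the third is September 16.
February 25, 2018 does not fall between 17 March and 16 September, so daylight saving is not in effect and Ulis Republic is at UTC−07:30.
02:00 Ulis Republic + 7h30m = 09:30 UTC.
1 November 2017 is a Wednesday, so the first Saturday is November 4 and the third is November 18.
1 February 2018 is a Thursday, so Mondays fall on 5, 12, 19, 26; the last is February 26.
At the standard offset (UTC+06:30), 09:30 UTC + 6h30m = 16:00 Velove Sector standard time.
The standard-time date in Velove Sector, February 25, 2018, lies within the daylight-saving period (18 November 2017 – 26 February 2018), so Velove Sector is on daylight time, UTC+07:30.
09:30 UTC + 7h30m = 17:00 Velove Sector.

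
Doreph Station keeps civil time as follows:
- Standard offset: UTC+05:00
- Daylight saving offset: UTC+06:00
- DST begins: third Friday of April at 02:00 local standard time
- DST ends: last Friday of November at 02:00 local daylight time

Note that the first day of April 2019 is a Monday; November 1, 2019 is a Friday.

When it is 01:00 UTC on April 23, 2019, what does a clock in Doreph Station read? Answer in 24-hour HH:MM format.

07:00

1 April 2019 is a Monday, so the first Friday is April 5 and the third is April 19.
1 November 2019 is a Friday, so Fridays fall on 1, 8, 15, 22, 29; the last is November 29.
At the standard offset (UTC+05:00), 01:00 UTC + 5h = 06:00 Doreph Station standard time.
Daylight saving runs 19 April – 29 November; the standard-time date in Doreph Station, April 23, 2019, is inside that window, so Doreph Station is at UTC+06:00.
01:00 UTC + 6h = 07:00 local.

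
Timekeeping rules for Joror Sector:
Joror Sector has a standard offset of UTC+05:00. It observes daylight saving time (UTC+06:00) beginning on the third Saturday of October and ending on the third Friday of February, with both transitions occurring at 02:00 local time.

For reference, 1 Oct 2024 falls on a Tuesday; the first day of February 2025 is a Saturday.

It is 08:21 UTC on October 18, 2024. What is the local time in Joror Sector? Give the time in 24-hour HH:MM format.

1 October 2024 is a Tuesday, so the first Saturday is October 5 and the third is October 19.
1 February 2025 is a Saturday, so the first Friday is February 7 and the third is February 21.
At the standard offset (UTC+05:00), 08:21 UTC + 5h = 13:21 Joror Sector standard time.
The standard-time date in Joror Sector, October 18, 2024, is outside the daylight-saving period (19 October 2024 – 21 February 2025), so Joror Sector is on standard time, UTC+05:00.
08:21 UTC + 5h = 13:21 local.

13:21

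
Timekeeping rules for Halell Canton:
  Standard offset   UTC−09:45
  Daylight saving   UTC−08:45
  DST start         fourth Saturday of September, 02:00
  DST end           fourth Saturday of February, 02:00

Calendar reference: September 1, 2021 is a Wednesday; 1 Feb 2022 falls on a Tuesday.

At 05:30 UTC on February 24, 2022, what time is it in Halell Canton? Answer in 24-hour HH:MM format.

20:45

1 September 2021 is a Wednesday, so the first Saturday is September 4 and the fourth is September 25.
1 February 2022 is a Tuesday, so the first Saturday is February 5 and the fourth is February 26.
At the standard offset (UTC−09:45), 05:30 UTC − 9h45m = 19:45 Halell Canton standard time (rolling into the previous day, 23 February 2022).
Daylight saving runs 25 September 2021 – 26 February 2022; the standard-time date in Halell Canton, February 23, 2022, is inside that window, so Halell Canton is at UTC−08:45.
05:30 UTC − 8h45m = 20:45 local (rolling into the previous day, 23 February 2022).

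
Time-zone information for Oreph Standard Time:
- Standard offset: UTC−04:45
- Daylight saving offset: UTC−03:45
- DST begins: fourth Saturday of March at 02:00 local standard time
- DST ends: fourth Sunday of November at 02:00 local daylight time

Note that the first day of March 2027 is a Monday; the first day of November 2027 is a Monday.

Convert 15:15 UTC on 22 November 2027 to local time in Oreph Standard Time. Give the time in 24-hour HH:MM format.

11:30

1 March 2027 is a Monday, so the first Saturday is March 6 and the fourth is March 27.
1 November 2027 is a Monday, so the first Sunday is November 7 and the fourth is November 28.
At the standard offset (UTC−04:45), 15:15 UTC − 4h45m = 10:30 Oreph Standard Time standard time.
The standard-time date in Oreph Standard Time, 22 November 2027, falls between 27 March and 28 November, so daylight saving is in effect and Oreph Standard Time is at UTC−03:45.
15:15 UTC − 3h45m = 11:30 local.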